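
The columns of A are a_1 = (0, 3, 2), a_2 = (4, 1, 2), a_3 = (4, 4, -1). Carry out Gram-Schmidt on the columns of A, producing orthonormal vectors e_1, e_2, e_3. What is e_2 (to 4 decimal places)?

a_1 = (0, 3, 2); ‖a_1‖ = 3.6056, so e_1 = (0.0000, 0.8321, 0.5547).
e_1·a_2 = 0.0000·4 + 0.8321·1 + 0.5547·2 = 1.9415.
u_2 = a_2 − 1.9415·e_1 = (4.0000, -0.6154, 0.9231).
‖u_2‖ = 4.1510, so e_2 = (0.9636, -0.1482, 0.2224).

e_2 = (0.9636, -0.1482, 0.2224)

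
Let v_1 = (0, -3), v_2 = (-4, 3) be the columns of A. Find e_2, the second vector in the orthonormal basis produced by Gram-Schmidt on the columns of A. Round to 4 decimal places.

e_1 = v_1/‖v_1‖ = (0, -3)/3.0000 = (0.0000, -1.0000).
r_{12} = e_1·v_2 = -3.0000.
u_2 = v_2 + 3.0000·e_1 = (-4.0000, 0.0000).
‖u_2‖ = 4.0000, so e_2 = (-1.0000, 0.0000).

e_2 = (-1.0000, 0.0000)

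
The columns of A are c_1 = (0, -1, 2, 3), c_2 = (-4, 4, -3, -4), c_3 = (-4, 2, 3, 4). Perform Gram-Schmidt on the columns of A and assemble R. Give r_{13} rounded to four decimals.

e_1 = c_1/‖c_1‖ = (0, -1, 2, 3)/3.7417 = (0.0000, -0.2673, 0.5345, 0.8018).
r_{13} = e_1·c_3 = 4.2762.

r_{13} = 4.2762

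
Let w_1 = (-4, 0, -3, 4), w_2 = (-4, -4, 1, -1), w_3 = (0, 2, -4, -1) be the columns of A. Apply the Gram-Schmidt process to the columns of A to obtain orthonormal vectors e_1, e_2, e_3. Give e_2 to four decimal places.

e_2 = (-0.5517, -0.7068, 0.2931, -0.3319)

e_1 = w_1/‖w_1‖ = (-4, 0, -3, 4)/6.4031 = (-0.6247, 0.0000, -0.4685, 0.6247).
r_{12} = e_1·w_2 = 1.4056.
u_2 = w_2 − 1.4056·e_1 = (-3.1220, -4.0000, 1.6585, -1.8780).
‖u_2‖ = 5.6590, so e_2 = (-0.5517, -0.7068, 0.2931, -0.3319).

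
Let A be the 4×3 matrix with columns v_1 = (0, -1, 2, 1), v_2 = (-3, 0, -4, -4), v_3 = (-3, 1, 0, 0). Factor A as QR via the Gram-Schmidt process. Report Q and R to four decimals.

v_1 = (0, -1, 2, 1); ‖v_1‖ = 2.4495, so e_1 = (0.0000, -0.4082, 0.8165, 0.4082).
e_1·v_2 = 0.0000·(-3) + (-0.4082)·0 + 0.8165·(-4) + 0.4082·(-4) = -4.8990.
u_2 = v_2 + 4.8990·e_1 = (-3.0000, -2.0000, 0.0000, -2.0000).
‖u_2‖ = 4.1231, so e_2 = (-0.7276, -0.4851, 0.0000, -0.4851).
e_1·v_3 = 0.0000·(-3) + (-0.4082)·1 + 0.8165·0 + 0.4082·0 = -0.4082; e_2·v_3 = (-0.7276)·(-3) + (-0.4851)·1 + 0.0000·0 + (-0.4851)·0 = 1.6977.
u_3 = v_3 + 0.4082·e_1 − 1.6977·e_2 = (-1.7647, 1.6569, 0.3333, 0.9902).
‖u_3‖ = 2.6365, so e_3 = (-0.6693, 0.6284, 0.1264, 0.3756).

Q = [[0.0000, -0.7276, -0.6693], [-0.4082, -0.4851, 0.6284], [0.8165, 0.0000, 0.1264], [0.4082, -0.4851, 0.3756]], R = [[2.4495, -4.8990, -0.4082], [0.0000, 4.1231, 1.6977], [0.0000, 0.0000, 2.6365]]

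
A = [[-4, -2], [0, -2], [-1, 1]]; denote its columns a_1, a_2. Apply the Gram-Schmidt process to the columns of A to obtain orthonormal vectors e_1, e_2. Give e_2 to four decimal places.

e_2 = (-0.1427, -0.8086, 0.5708)

a_1 = (-4, 0, -1); ‖a_1‖ = 4.1231, so e_1 = (-0.9701, 0.0000, -0.2425).
e_1·a_2 = (-0.9701)·(-2) + 0.0000·(-2) + (-0.2425)·1 = 1.6977.
u_2 = a_2 − 1.6977·e_1 = (-0.3529, -2.0000, 1.4118).
‖u_2‖ = 2.4734, so e_2 = (-0.1427, -0.8086, 0.5708).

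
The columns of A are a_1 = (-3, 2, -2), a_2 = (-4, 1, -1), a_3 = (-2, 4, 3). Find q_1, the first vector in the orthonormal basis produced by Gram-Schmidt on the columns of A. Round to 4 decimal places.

q_1 = (-0.7276, 0.4851, -0.4851)

a_1 = (-3, 2, -2); ‖a_1‖ = 4.1231, so q_1 = (-0.7276, 0.4851, -0.4851).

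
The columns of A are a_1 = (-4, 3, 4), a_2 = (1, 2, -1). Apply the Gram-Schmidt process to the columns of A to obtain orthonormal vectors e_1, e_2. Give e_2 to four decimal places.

e_1 = a_1/‖a_1‖ = (-4, 3, 4)/6.4031 = (-0.6247, 0.4685, 0.6247).
r_{12} = e_1·a_2 = -0.3123.
u_2 = a_2 + 0.3123·e_1 = (0.8049, 2.1463, -0.8049).
‖u_2‖ = 2.4295, so e_2 = (0.3313, 0.8835, -0.3313).

e_2 = (0.3313, 0.8835, -0.3313)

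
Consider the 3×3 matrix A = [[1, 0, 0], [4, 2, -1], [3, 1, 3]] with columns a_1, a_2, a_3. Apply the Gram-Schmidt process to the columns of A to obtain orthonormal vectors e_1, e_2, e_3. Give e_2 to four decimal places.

e_2 = (-0.7191, 0.5230, -0.4576)

e_1 = a_1/‖a_1‖ = (1, 4, 3)/5.0990 = (0.1961, 0.7845, 0.5883).
r_{12} = e_1·a_2 = 2.1573.
u_2 = a_2 − 2.1573·e_1 = (-0.4231, 0.3077, -0.2692).
‖u_2‖ = 0.5883, so e_2 = (-0.7191, 0.5230, -0.4576).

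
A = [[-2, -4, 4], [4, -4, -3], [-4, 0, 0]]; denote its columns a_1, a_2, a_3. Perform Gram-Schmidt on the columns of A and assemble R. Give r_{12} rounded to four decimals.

r_{12} = -1.3333

q_1 = a_1/‖a_1‖ = (-2, 4, -4)/6.0000 = (-0.3333, 0.6667, -0.6667).
r_{12} = q_1·a_2 = -1.3333.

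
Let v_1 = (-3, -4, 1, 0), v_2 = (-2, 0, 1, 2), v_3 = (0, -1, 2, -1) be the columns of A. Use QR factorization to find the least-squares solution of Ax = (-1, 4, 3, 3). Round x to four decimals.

q_1 = v_1/‖v_1‖ = (-3, -4, 1, 0)/5.0990 = (-0.5883, -0.7845, 0.1961, 0.0000).
r_{12} = q_1·v_2 = 1.3728.
u_2 = v_2 − 1.3728·q_1 = (-1.1923, 1.0769, 0.7308, 2.0000).
‖u_2‖ = 2.6675, so q_2 = (-0.4470, 0.4037, 0.2740, 0.7498).
r_{13} = q_1·v_3 = 1.1767; r_{23} = q_2·v_3 = -0.6056.
u_3 = v_3 − 1.1767·q_1 + 0.6056·q_2 = (0.4216, 0.1676, 1.9351, -0.5459).
‖u_3‖ = 2.0612, so q_3 = (0.2045, 0.0813, 0.9388, -0.2649).
Qᵀb = (-1.9612, 5.1331, 2.1425).
Back-substitute: x_3 = 2.1425/2.0612 = 1.0394.
x_2 = (5.1331 + 0.6056·1.0394)/2.6675 = 2.1603.
x_1 = (-1.9612 − 1.3728·2.1603 − 1.1767·1.0394)/5.0990 = -1.2061.

x = (-1.2061, 2.1603, 1.0394)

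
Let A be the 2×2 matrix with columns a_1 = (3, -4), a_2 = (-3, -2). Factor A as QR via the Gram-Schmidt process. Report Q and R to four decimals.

Q = [[0.6000, -0.8000], [-0.8000, -0.6000]], R = [[5.0000, -0.2000], [0.0000, 3.6000]]

q_1 = a_1/‖a_1‖ = (3, -4)/5.0000 = (0.6000, -0.8000).
r_{12} = q_1·a_2 = -0.2000.
u_2 = a_2 + 0.2000·q_1 = (-2.8800, -2.1600).
‖u_2‖ = 3.6000, so q_2 = (-0.8000, -0.6000).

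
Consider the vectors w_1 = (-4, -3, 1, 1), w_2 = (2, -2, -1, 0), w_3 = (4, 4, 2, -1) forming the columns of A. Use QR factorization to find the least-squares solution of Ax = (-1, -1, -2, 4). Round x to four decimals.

w_1 = (-4, -3, 1, 1); ‖w_1‖ = 5.1962, so e_1 = (-0.7698, -0.5774, 0.1925, 0.1925).
e_1·w_2 = (-0.7698)·2 + (-0.5774)·(-2) + 0.1925·(-1) + 0.1925·0 = -0.5774.
u_2 = w_2 + 0.5774·e_1 = (1.5556, -2.3333, -0.8889, 0.1111).
‖u_2‖ = 2.9439, so e_2 = (0.5284, -0.7926, -0.3019, 0.0377).
e_1·w_3 = (-0.7698)·4 + (-0.5774)·4 + 0.1925·2 + 0.1925·(-1) = -5.1962; e_2·w_3 = 0.5284·4 + (-0.7926)·4 + (-0.3019)·2 + 0.0377·(-1) = -1.6984.
u_3 = w_3 + 5.1962·e_1 + 1.6984·e_2 = (0.8974, -0.3462, 2.4872, 0.0641).
‖u_3‖ = 2.6675, so e_3 = (0.3364, -0.1298, 0.9324, 0.0240).
Qᵀb = (1.7321, 1.0190, -1.9754).
Back-substitute: x_3 = -1.9754/2.6675 = -0.7405.
x_2 = (1.0190 + 1.6984·(-0.7405))/2.9439 = -0.0811.
x_1 = (1.7321 + 0.5774·(-0.0811) + 5.1962·(-0.7405))/5.1962 = -0.4162.

x = (-0.4162, -0.0811, -0.7405)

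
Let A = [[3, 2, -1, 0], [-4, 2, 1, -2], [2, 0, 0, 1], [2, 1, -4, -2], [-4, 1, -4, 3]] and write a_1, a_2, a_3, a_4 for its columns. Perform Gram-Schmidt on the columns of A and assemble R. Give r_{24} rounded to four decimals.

q_1 = a_1/‖a_1‖ = (3, -4, 2, 2, -4)/7.0000 = (0.4286, -0.5714, 0.2857, 0.2857, -0.5714).
r_{12} = q_1·a_2 = -0.5714.
u_2 = a_2 + 0.5714·q_1 = (2.2449, 1.6735, 0.1633, 1.1633, 0.6735).
‖u_2‖ = 3.1102, so q_2 = (0.7218, 0.5381, 0.0525, 0.3740, 0.2165).
r_{24} = q_2·a_4 = -1.1220.

r_{24} = -1.1220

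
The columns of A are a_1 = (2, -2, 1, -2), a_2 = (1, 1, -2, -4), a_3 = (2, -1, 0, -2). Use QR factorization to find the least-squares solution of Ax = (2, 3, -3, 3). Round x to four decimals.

x = (-6.4026, -1.6623, 8.2208)

a_1 = (2, -2, 1, -2); ‖a_1‖ = 3.6056, so e_1 = (0.5547, -0.5547, 0.2774, -0.5547).
e_1·a_2 = 0.5547·1 + (-0.5547)·1 + 0.2774·(-2) + (-0.5547)·(-4) = 1.6641.
u_2 = a_2 − 1.6641·e_1 = (0.0769, 1.9231, -2.4615, -3.0769).
‖u_2‖ = 4.3853, so e_2 = (0.0175, 0.4385, -0.5613, -0.7016).
e_1·a_3 = 0.5547·2 + (-0.5547)·(-1) + 0.2774·0 + (-0.5547)·(-2) = 2.7735; e_2·a_3 = 0.0175·2 + 0.4385·(-1) + (-0.5613)·0 + (-0.7016)·(-2) = 0.9998.
u_3 = a_3 − 2.7735·e_1 − 0.9998·e_2 = (0.4440, 0.1000, -0.2080, 0.2400).
‖u_3‖ = 0.5550, so e_3 = (0.8000, 0.1802, -0.3748, 0.4324).
Qᵀb = (-3.0509, 0.9297, 4.5623).
Back-substitute: x_3 = 4.5623/0.5550 = 8.2208.
x_2 = (0.9297 − 0.9998·8.2208)/4.3853 = -1.6623.
x_1 = (-3.0509 − 1.6641·(-1.6623) − 2.7735·8.2208)/3.6056 = -6.4026.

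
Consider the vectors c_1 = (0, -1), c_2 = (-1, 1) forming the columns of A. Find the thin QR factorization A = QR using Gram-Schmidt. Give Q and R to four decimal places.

e_1 = c_1/‖c_1‖ = (0, -1)/1.0000 = (0.0000, -1.0000).
r_{12} = e_1·c_2 = -1.0000.
u_2 = c_2 + 1.0000·e_1 = (-1.0000, 0.0000).
‖u_2‖ = 1.0000, so e_2 = (-1.0000, 0.0000).

Q = [[0.0000, -1.0000], [-1.0000, 0.0000]], R = [[1.0000, -1.0000], [0.0000, 1.0000]]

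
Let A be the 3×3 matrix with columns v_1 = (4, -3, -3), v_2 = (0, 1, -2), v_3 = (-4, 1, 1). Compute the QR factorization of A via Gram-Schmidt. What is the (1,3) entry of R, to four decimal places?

e_1 = v_1/‖v_1‖ = (4, -3, -3)/5.8310 = (0.6860, -0.5145, -0.5145).
r_{13} = e_1·v_3 = -3.7730.

r_{13} = -3.7730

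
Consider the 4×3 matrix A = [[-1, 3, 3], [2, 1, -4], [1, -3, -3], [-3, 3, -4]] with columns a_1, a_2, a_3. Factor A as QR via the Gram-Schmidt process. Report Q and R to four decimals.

a_1 = (-1, 2, 1, -3); ‖a_1‖ = 3.8730, so q_1 = (-0.2582, 0.5164, 0.2582, -0.7746).
q_1·a_2 = (-0.2582)·3 + 0.5164·1 + 0.2582·(-3) + (-0.7746)·3 = -3.3566.
u_2 = a_2 + 3.3566·q_1 = (2.1333, 2.7333, -2.1333, 0.4000).
‖u_2‖ = 4.0906, so q_2 = (0.5215, 0.6682, -0.5215, 0.0978).
q_1·a_3 = (-0.2582)·3 + 0.5164·(-4) + 0.2582·(-3) + (-0.7746)·(-4) = -0.5164; q_2·a_3 = 0.5215·3 + 0.6682·(-4) + (-0.5215)·(-3) + 0.0978·(-4) = 0.0652.
u_3 = a_3 + 0.5164·q_1 − 0.0652·q_2 = (2.8327, -3.7769, -2.8327, -4.4064).
‖u_3‖ = 7.0519, so q_3 = (0.4017, -0.5356, -0.4017, -0.6249).

Q = [[-0.2582, 0.5215, 0.4017], [0.5164, 0.6682, -0.5356], [0.2582, -0.5215, -0.4017], [-0.7746, 0.0978, -0.6249]], R = [[3.8730, -3.3566, -0.5164], [0.0000, 4.0906, 0.0652], [0.0000, 0.0000, 7.0519]]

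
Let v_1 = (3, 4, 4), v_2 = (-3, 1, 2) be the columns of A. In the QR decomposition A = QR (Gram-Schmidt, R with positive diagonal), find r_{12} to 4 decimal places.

v_1 = (3, 4, 4); ‖v_1‖ = 6.4031, so e_1 = (0.4685, 0.6247, 0.6247).
r_{12} = e_1·v_2 = 0.4685.

r_{12} = 0.4685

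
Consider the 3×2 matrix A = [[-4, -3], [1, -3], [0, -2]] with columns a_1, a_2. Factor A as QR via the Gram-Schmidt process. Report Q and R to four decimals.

Q = [[-0.9701, -0.2125], [0.2425, -0.8501], [0.0000, -0.4817]], R = [[4.1231, 2.1828], [0.0000, 4.1515]]

a_1 = (-4, 1, 0); ‖a_1‖ = 4.1231, so e_1 = (-0.9701, 0.2425, 0.0000).
e_1·a_2 = (-0.9701)·(-3) + 0.2425·(-3) + 0.0000·(-2) = 2.1828.
u_2 = a_2 − 2.1828·e_1 = (-0.8824, -3.5294, -2.0000).
‖u_2‖ = 4.1515, so e_2 = (-0.2125, -0.8501, -0.4817).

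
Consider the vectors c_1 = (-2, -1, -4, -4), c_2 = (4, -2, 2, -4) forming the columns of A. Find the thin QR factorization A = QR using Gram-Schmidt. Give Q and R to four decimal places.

Q = [[-0.3288, 0.6504], [-0.1644, -0.3081], [-0.6576, 0.3509], [-0.6576, -0.5991]], R = [[6.0828, 0.3288], [0.0000, 6.3160]]

c_1 = (-2, -1, -4, -4); ‖c_1‖ = 6.0828, so q_1 = (-0.3288, -0.1644, -0.6576, -0.6576).
q_1·c_2 = (-0.3288)·4 + (-0.1644)·(-2) + (-0.6576)·2 + (-0.6576)·(-4) = 0.3288.
u_2 = c_2 − 0.3288·q_1 = (4.1081, -1.9459, 2.2162, -3.7838).
‖u_2‖ = 6.3160, so q_2 = (0.6504, -0.3081, 0.3509, -0.5991).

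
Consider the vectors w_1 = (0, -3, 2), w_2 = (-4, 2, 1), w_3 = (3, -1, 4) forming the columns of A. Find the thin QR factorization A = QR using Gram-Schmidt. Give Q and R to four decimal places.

Q = [[0.0000, -0.8996, 0.4366], [-0.8321, 0.2422, 0.4990], [0.5547, 0.3633, 0.7485]], R = [[3.6056, -1.1094, 3.0509], [0.0000, 4.4463, -1.4879], [0.0000, 0.0000, 3.8051]]

w_1 = (0, -3, 2); ‖w_1‖ = 3.6056, so e_1 = (0.0000, -0.8321, 0.5547).
e_1·w_2 = 0.0000·(-4) + (-0.8321)·2 + 0.5547·1 = -1.1094.
u_2 = w_2 + 1.1094·e_1 = (-4.0000, 1.0769, 1.6154).
‖u_2‖ = 4.4463, so e_2 = (-0.8996, 0.2422, 0.3633).
e_1·w_3 = 0.0000·3 + (-0.8321)·(-1) + 0.5547·4 = 3.0509; e_2·w_3 = (-0.8996)·3 + 0.2422·(-1) + 0.3633·4 = -1.4879.
u_3 = w_3 − 3.0509·e_1 + 1.4879·e_2 = (1.6615, 1.8988, 2.8482).
‖u_3‖ = 3.8051, so e_3 = (0.4366, 0.4990, 0.7485).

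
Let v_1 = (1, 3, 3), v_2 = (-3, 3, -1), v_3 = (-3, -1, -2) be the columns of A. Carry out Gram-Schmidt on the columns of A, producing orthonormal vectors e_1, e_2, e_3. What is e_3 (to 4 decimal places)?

e_3 = (-0.6396, -0.4264, 0.6396)

e_1 = v_1/‖v_1‖ = (1, 3, 3)/4.3589 = (0.2294, 0.6882, 0.6882).
r_{12} = e_1·v_2 = 0.6882.
u_2 = v_2 − 0.6882·e_1 = (-3.1579, 2.5263, -1.4737).
‖u_2‖ = 4.3042, so e_2 = (-0.7337, 0.5869, -0.3424).
r_{13} = e_1·v_3 = -2.7530; r_{23} = e_2·v_3 = 2.2988.
u_3 = v_3 + 2.7530·e_1 − 2.2988·e_2 = (-0.6818, -0.4545, 0.6818).
‖u_3‖ = 1.0660, so e_3 = (-0.6396, -0.4264, 0.6396).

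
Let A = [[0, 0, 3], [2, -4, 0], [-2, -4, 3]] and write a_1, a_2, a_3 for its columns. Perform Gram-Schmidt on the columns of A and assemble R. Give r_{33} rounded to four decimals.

r_{33} = 3.0000

q_1 = a_1/‖a_1‖ = (0, 2, -2)/2.8284 = (0.0000, 0.7071, -0.7071).
r_{12} = q_1·a_2 = 0.0000.
u_2 = a_2 + 0.0000·q_1 = (0.0000, -4.0000, -4.0000).
‖u_2‖ = 5.6569, so q_2 = (0.0000, -0.7071, -0.7071).
r_{13} = q_1·a_3 = -2.1213; r_{23} = q_2·a_3 = -2.1213.
u_3 = a_3 + 2.1213·q_1 + 2.1213·q_2 = (3.0000, 0.0000, 0.0000).
r_{33} = ‖u_3‖ = 3.0000.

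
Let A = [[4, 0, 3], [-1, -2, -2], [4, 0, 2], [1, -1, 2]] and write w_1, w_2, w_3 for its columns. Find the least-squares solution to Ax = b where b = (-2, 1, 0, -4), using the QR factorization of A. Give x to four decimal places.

e_1 = w_1/‖w_1‖ = (4, -1, 4, 1)/5.8310 = (0.6860, -0.1715, 0.6860, 0.1715).
r_{12} = e_1·w_2 = 0.1715.
u_2 = w_2 − 0.1715·e_1 = (-0.1176, -1.9706, -0.1176, -1.0294).
‖u_2‖ = 2.2295, so e_2 = (-0.0528, -0.8839, -0.0528, -0.4617).
r_{13} = e_1·w_3 = 4.1160; r_{23} = e_2·w_3 = 0.5805.
u_3 = w_3 − 4.1160·e_1 − 0.5805·e_2 = (0.2071, -0.7811, -0.7929, 1.5621).
‖u_3‖ = 1.9292, so e_3 = (0.1073, -0.4049, -0.4110, 0.8097).
Qᵀb = (-2.2295, 1.0686, -3.8584).
Back-substitute: x_3 = -3.8584/1.9292 = -2.0000.
x_2 = (1.0686 − 0.5805·(-2.0000))/2.2295 = 1.0000.
x_1 = (-2.2295 − 0.1715·1.0000 − 4.1160·(-2.0000))/5.8310 = 1.0000.

x = (1.0000, 1.0000, -2.0000)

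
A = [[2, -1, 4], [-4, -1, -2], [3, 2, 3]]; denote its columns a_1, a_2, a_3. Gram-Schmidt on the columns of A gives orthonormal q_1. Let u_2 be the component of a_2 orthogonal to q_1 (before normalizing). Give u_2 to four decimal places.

u_2 = (-1.5517, 0.1034, 1.1724)

q_1 = a_1/‖a_1‖ = (2, -4, 3)/5.3852 = (0.3714, -0.7428, 0.5571).
r_{12} = q_1·a_2 = 1.4856.
u_2 = a_2 − 1.4856·q_1 = (-1.5517, 0.1034, 1.1724).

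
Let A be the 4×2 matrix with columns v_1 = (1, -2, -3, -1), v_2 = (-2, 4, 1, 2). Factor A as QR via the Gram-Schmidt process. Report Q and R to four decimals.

e_1 = v_1/‖v_1‖ = (1, -2, -3, -1)/3.8730 = (0.2582, -0.5164, -0.7746, -0.2582).
r_{12} = e_1·v_2 = -3.8730.
u_2 = v_2 + 3.8730·e_1 = (-1.0000, 2.0000, -2.0000, 1.0000).
‖u_2‖ = 3.1623, so e_2 = (-0.3162, 0.6325, -0.6325, 0.3162).

Q = [[0.2582, -0.3162], [-0.5164, 0.6325], [-0.7746, -0.6325], [-0.2582, 0.3162]], R = [[3.8730, -3.8730], [0.0000, 3.1623]]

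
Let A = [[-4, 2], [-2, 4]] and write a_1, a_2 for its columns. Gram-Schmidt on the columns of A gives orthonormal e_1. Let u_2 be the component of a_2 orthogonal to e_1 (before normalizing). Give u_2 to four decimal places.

a_1 = (-4, -2); ‖a_1‖ = 4.4721, so e_1 = (-0.8944, -0.4472).
e_1·a_2 = (-0.8944)·2 + (-0.4472)·4 = -3.5777.
u_2 = a_2 + 3.5777·e_1 = (-1.2000, 2.4000).

u_2 = (-1.2000, 2.4000)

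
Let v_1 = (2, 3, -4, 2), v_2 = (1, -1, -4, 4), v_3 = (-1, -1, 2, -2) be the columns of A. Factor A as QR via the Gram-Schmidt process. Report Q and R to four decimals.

v_1 = (2, 3, -4, 2); ‖v_1‖ = 5.7446, so e_1 = (0.3482, 0.5222, -0.6963, 0.3482).
e_1·v_2 = 0.3482·1 + 0.5222·(-1) + (-0.6963)·(-4) + 0.3482·4 = 4.0038.
u_2 = v_2 − 4.0038·e_1 = (-0.3939, -3.0909, -1.2121, 2.6061).
‖u_2‖ = 4.2391, so e_2 = (-0.0929, -0.7291, -0.2859, 0.6148).
e_1·v_3 = 0.3482·(-1) + 0.5222·(-1) + (-0.6963)·2 + 0.3482·(-2) = -2.9593; e_2·v_3 = (-0.0929)·(-1) + (-0.7291)·(-1) + (-0.2859)·2 + 0.6148·(-2) = -0.9793.
u_3 = v_3 + 2.9593·e_1 + 0.9793·e_2 = (-0.0607, -0.1686, -0.3406, -0.3676).
‖u_3‖ = 0.5323, so e_3 = (-0.1141, -0.3168, -0.6400, -0.6907).

Q = [[0.3482, -0.0929, -0.1141], [0.5222, -0.7291, -0.3168], [-0.6963, -0.2859, -0.6400], [0.3482, 0.6148, -0.6907]], R = [[5.7446, 4.0038, -2.9593], [0.0000, 4.2391, -0.9793], [0.0000, 0.0000, 0.5323]]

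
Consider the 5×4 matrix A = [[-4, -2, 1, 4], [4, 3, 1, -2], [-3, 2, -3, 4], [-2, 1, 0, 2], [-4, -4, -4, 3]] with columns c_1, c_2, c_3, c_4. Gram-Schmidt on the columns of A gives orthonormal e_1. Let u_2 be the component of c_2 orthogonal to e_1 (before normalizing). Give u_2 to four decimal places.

c_1 = (-4, 4, -3, -2, -4); ‖c_1‖ = 7.8102, so e_1 = (-0.5121, 0.5121, -0.3841, -0.2561, -0.5121).
e_1·c_2 = (-0.5121)·(-2) + 0.5121·3 + (-0.3841)·2 + (-0.2561)·1 + (-0.5121)·(-4) = 3.5850.
u_2 = c_2 − 3.5850·e_1 = (-0.1639, 1.1639, 3.3770, 1.9180, -2.1639).

u_2 = (-0.1639, 1.1639, 3.3770, 1.9180, -2.1639)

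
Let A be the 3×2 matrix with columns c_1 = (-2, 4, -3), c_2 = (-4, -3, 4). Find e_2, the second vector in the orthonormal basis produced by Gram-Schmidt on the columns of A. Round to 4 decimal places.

e_2 = (-0.8998, -0.1398, 0.4134)

e_1 = c_1/‖c_1‖ = (-2, 4, -3)/5.3852 = (-0.3714, 0.7428, -0.5571).
r_{12} = e_1·c_2 = -2.9711.
u_2 = c_2 + 2.9711·e_1 = (-5.1034, -0.7931, 2.3448).
‖u_2‖ = 5.6721, so e_2 = (-0.8998, -0.1398, 0.4134).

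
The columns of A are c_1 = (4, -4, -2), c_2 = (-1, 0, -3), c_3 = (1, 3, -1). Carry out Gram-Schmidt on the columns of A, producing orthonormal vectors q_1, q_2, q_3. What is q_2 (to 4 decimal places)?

c_1 = (4, -4, -2); ‖c_1‖ = 6.0000, so q_1 = (0.6667, -0.6667, -0.3333).
q_1·c_2 = 0.6667·(-1) + (-0.6667)·0 + (-0.3333)·(-3) = 0.3333.
u_2 = c_2 − 0.3333·q_1 = (-1.2222, 0.2222, -2.8889).
‖u_2‖ = 3.1447, so q_2 = (-0.3887, 0.0707, -0.9187).

q_2 = (-0.3887, 0.0707, -0.9187)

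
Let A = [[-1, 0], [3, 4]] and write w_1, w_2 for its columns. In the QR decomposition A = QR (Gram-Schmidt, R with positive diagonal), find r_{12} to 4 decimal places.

w_1 = (-1, 3); ‖w_1‖ = 3.1623, so e_1 = (-0.3162, 0.9487).
r_{12} = e_1·w_2 = 3.7947.

r_{12} = 3.7947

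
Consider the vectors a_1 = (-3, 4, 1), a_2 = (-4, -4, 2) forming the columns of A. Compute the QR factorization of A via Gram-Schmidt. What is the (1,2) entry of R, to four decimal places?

r_{12} = -0.3922

a_1 = (-3, 4, 1); ‖a_1‖ = 5.0990, so e_1 = (-0.5883, 0.7845, 0.1961).
r_{12} = e_1·a_2 = -0.3922.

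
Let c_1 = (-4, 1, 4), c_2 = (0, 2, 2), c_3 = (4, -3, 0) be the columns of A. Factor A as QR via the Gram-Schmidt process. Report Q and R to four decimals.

Q = [[-0.6963, 0.5437, 0.4685], [0.1741, 0.7612, -0.6247], [0.6963, 0.3534, 0.6247]], R = [[5.7446, 1.7408, -3.3075], [0.0000, 2.2293, -0.1087], [0.0000, 0.0000, 3.7482]]

e_1 = c_1/‖c_1‖ = (-4, 1, 4)/5.7446 = (-0.6963, 0.1741, 0.6963).
r_{12} = e_1·c_2 = 1.7408.
u_2 = c_2 − 1.7408·e_1 = (1.2121, 1.6970, 0.7879).
‖u_2‖ = 2.2293, so e_2 = (0.5437, 0.7612, 0.3534).
r_{13} = e_1·c_3 = -3.3075; r_{23} = e_2·c_3 = -0.1087.
u_3 = c_3 + 3.3075·e_1 + 0.1087·e_2 = (1.7561, -2.3415, 2.3415).
‖u_3‖ = 3.7482, so e_3 = (0.4685, -0.6247, 0.6247).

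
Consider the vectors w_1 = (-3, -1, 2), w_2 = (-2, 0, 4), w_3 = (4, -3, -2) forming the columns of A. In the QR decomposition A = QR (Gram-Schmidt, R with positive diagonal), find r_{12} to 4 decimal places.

e_1 = w_1/‖w_1‖ = (-3, -1, 2)/3.7417 = (-0.8018, -0.2673, 0.5345).
r_{12} = e_1·w_2 = 3.7417.

r_{12} = 3.7417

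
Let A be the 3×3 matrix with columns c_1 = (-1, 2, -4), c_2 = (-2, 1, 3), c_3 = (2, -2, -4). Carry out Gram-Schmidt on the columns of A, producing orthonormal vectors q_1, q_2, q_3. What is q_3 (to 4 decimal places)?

c_1 = (-1, 2, -4); ‖c_1‖ = 4.5826, so q_1 = (-0.2182, 0.4364, -0.8729).
q_1·c_2 = (-0.2182)·(-2) + 0.4364·1 + (-0.8729)·3 = -1.7457.
u_2 = c_2 + 1.7457·q_1 = (-2.3810, 1.7619, 1.4762).
‖u_2‖ = 3.3094, so q_2 = (-0.7194, 0.5324, 0.4461).
q_1·c_3 = (-0.2182)·2 + 0.4364·(-2) + (-0.8729)·(-4) = 2.1822; q_2·c_3 = (-0.7194)·2 + 0.5324·(-2) + 0.4461·(-4) = -4.2879.
u_3 = c_3 − 2.1822·q_1 + 4.2879·q_2 = (-0.6087, -0.6696, -0.1826).
‖u_3‖ = 0.9231, so q_3 = (-0.6594, -0.7253, -0.1978).

q_3 = (-0.6594, -0.7253, -0.1978)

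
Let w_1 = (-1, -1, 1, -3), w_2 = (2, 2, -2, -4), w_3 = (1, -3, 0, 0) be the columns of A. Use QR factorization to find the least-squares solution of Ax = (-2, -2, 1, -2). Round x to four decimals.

x = (1.0462, -0.2846, 0.0769)

e_1 = w_1/‖w_1‖ = (-1, -1, 1, -3)/3.4641 = (-0.2887, -0.2887, 0.2887, -0.8660).
r_{12} = e_1·w_2 = 1.7321.
u_2 = w_2 − 1.7321·e_1 = (2.5000, 2.5000, -2.5000, -2.5000).
‖u_2‖ = 5.0000, so e_2 = (0.5000, 0.5000, -0.5000, -0.5000).
r_{13} = e_1·w_3 = 0.5774; r_{23} = e_2·w_3 = -1.0000.
u_3 = w_3 − 0.5774·e_1 + 1.0000·e_2 = (1.6667, -2.3333, -0.6667, 0.0000).
‖u_3‖ = 2.9439, so e_3 = (0.5661, -0.7926, -0.2265, 0.0000).
Qᵀb = (3.1754, -1.5000, 0.2265).
Back-substitute: x_3 = 0.2265/2.9439 = 0.0769.
x_2 = (-1.5000 + 1.0000·0.0769)/5.0000 = -0.2846.
x_1 = (3.1754 − 1.7321·(-0.2846) − 0.5774·0.0769)/3.4641 = 1.0462.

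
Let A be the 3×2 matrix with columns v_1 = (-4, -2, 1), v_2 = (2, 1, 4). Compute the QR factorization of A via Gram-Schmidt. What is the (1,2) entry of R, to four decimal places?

v_1 = (-4, -2, 1); ‖v_1‖ = 4.5826, so q_1 = (-0.8729, -0.4364, 0.2182).
r_{12} = q_1·v_2 = -1.3093.

r_{12} = -1.3093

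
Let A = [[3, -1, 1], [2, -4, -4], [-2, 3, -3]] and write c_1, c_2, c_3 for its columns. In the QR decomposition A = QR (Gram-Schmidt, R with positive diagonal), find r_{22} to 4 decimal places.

r_{22} = 3.0000

q_1 = c_1/‖c_1‖ = (3, 2, -2)/4.1231 = (0.7276, 0.4851, -0.4851).
r_{12} = q_1·c_2 = -4.1231.
u_2 = c_2 + 4.1231·q_1 = (2.0000, -2.0000, 1.0000).
r_{22} = ‖u_2‖ = 3.0000.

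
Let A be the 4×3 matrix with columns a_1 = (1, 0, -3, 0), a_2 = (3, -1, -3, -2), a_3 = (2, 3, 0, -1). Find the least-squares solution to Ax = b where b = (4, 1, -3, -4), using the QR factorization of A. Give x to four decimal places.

a_1 = (1, 0, -3, 0); ‖a_1‖ = 3.1623, so e_1 = (0.3162, 0.0000, -0.9487, 0.0000).
e_1·a_2 = 0.3162·3 + 0.0000·(-1) + (-0.9487)·(-3) + 0.0000·(-2) = 3.7947.
u_2 = a_2 − 3.7947·e_1 = (1.8000, -1.0000, 0.6000, -2.0000).
‖u_2‖ = 2.9326, so e_2 = (0.6138, -0.3410, 0.2046, -0.6820).
e_1·a_3 = 0.3162·2 + 0.0000·3 + (-0.9487)·0 + 0.0000·(-1) = 0.6325; e_2·a_3 = 0.6138·2 + (-0.3410)·3 + 0.2046·0 + (-0.6820)·(-1) = 0.8866.
u_3 = a_3 − 0.6325·e_1 − 0.8866·e_2 = (1.2558, 3.3023, 0.4186, -0.3953).
‖u_3‖ = 3.5797, so e_3 = (0.3508, 0.9225, 0.1169, -0.1104).
Qᵀb = (4.1110, 4.2284, 2.4168).
Back-substitute: x_3 = 2.4168/3.5797 = 0.6751.
x_2 = (4.2284 − 0.8866·0.6751)/2.9326 = 1.2377.
x_1 = (4.1110 − 3.7947·1.2377 − 0.6325·0.6751)/3.1623 = -0.3203.

x = (-0.3203, 1.2377, 0.6751)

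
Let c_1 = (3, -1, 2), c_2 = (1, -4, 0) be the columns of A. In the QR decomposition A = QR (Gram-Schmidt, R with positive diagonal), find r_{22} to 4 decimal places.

r_{22} = 3.6742

c_1 = (3, -1, 2); ‖c_1‖ = 3.7417, so e_1 = (0.8018, -0.2673, 0.5345).
e_1·c_2 = 0.8018·1 + (-0.2673)·(-4) + 0.5345·0 = 1.8708.
u_2 = c_2 − 1.8708·e_1 = (-0.5000, -3.5000, -1.0000).
r_{22} = ‖u_2‖ = 3.6742.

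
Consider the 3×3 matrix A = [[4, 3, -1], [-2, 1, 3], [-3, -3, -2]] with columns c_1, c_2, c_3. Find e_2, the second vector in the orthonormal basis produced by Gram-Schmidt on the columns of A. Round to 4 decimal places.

e_2 = (0.1482, 0.9026, -0.4042)

e_1 = c_1/‖c_1‖ = (4, -2, -3)/5.3852 = (0.7428, -0.3714, -0.5571).
r_{12} = e_1·c_2 = 3.5282.
u_2 = c_2 − 3.5282·e_1 = (0.3793, 2.3103, -1.0345).
‖u_2‖ = 2.5596, so e_2 = (0.1482, 0.9026, -0.4042).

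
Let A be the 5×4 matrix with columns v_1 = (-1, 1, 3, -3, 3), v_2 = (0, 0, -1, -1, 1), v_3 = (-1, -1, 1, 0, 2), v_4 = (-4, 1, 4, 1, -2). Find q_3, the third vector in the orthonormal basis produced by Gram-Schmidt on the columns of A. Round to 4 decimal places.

v_1 = (-1, 1, 3, -3, 3); ‖v_1‖ = 5.3852, so q_1 = (-0.1857, 0.1857, 0.5571, -0.5571, 0.5571).
q_1·v_2 = (-0.1857)·0 + 0.1857·0 + 0.5571·(-1) + (-0.5571)·(-1) + 0.5571·1 = 0.5571.
u_2 = v_2 − 0.5571·q_1 = (0.1034, -0.1034, -1.3103, -0.6897, 0.6897).
‖u_2‖ = 1.6400, so q_2 = (0.0631, -0.0631, -0.7990, -0.4205, 0.4205).
q_1·v_3 = (-0.1857)·(-1) + 0.1857·(-1) + 0.5571·1 + (-0.5571)·0 + 0.5571·2 = 1.6713; q_2·v_3 = 0.0631·(-1) + (-0.0631)·(-1) + (-0.7990)·1 + (-0.4205)·0 + 0.4205·2 = 0.0421.
u_3 = v_3 − 1.6713·q_1 − 0.0421·q_2 = (-0.6923, -1.3077, 0.1026, 0.9487, 1.0513).
‖u_3‖ = 2.0506, so q_3 = (-0.3376, -0.6377, 0.0500, 0.4626, 0.5127).

q_3 = (-0.3376, -0.6377, 0.0500, 0.4626, 0.5127)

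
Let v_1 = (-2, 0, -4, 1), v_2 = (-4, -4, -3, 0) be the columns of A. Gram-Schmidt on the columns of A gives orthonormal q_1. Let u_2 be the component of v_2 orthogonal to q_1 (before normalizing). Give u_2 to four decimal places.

v_1 = (-2, 0, -4, 1); ‖v_1‖ = 4.5826, so q_1 = (-0.4364, 0.0000, -0.8729, 0.2182).
q_1·v_2 = (-0.4364)·(-4) + 0.0000·(-4) + (-0.8729)·(-3) + 0.2182·0 = 4.3644.
u_2 = v_2 − 4.3644·q_1 = (-2.0952, -4.0000, 0.8095, -0.9524).

u_2 = (-2.0952, -4.0000, 0.8095, -0.9524)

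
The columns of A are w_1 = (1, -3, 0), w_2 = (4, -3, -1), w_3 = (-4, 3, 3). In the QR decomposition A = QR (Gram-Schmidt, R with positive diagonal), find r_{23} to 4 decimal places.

r_{23} = -3.6796

w_1 = (1, -3, 0); ‖w_1‖ = 3.1623, so q_1 = (0.3162, -0.9487, 0.0000).
q_1·w_2 = 0.3162·4 + (-0.9487)·(-3) + 0.0000·(-1) = 4.1110.
u_2 = w_2 − 4.1110·q_1 = (2.7000, 0.9000, -1.0000).
‖u_2‖ = 3.0166, so q_2 = (0.8950, 0.2983, -0.3315).
r_{23} = q_2·w_3 = -3.6796.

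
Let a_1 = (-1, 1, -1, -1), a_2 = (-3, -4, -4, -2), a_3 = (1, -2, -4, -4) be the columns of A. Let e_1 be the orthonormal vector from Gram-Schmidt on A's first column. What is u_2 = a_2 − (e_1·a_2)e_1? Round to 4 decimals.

e_1 = a_1/‖a_1‖ = (-1, 1, -1, -1)/2.0000 = (-0.5000, 0.5000, -0.5000, -0.5000).
r_{12} = e_1·a_2 = 2.5000.
u_2 = a_2 − 2.5000·e_1 = (-1.7500, -5.2500, -2.7500, -0.7500).

u_2 = (-1.7500, -5.2500, -2.7500, -0.7500)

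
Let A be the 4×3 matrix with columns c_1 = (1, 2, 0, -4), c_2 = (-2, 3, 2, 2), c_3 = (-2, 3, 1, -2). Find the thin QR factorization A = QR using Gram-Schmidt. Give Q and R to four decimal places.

Q = [[0.2182, -0.4022, -0.8892], [0.4364, 0.7515, -0.2329], [0.0000, 0.4446, -0.2011], [-0.8729, 0.2752, -0.3387]], R = [[4.5826, -0.8729, 2.6186], [0.0000, 4.4987, 2.9532], [0.0000, 0.0000, 1.5560]]

c_1 = (1, 2, 0, -4); ‖c_1‖ = 4.5826, so e_1 = (0.2182, 0.4364, 0.0000, -0.8729).
e_1·c_2 = 0.2182·(-2) + 0.4364·3 + 0.0000·2 + (-0.8729)·2 = -0.8729.
u_2 = c_2 + 0.8729·e_1 = (-1.8095, 3.3810, 2.0000, 1.2381).
‖u_2‖ = 4.4987, so e_2 = (-0.4022, 0.7515, 0.4446, 0.2752).
e_1·c_3 = 0.2182·(-2) + 0.4364·3 + 0.0000·1 + (-0.8729)·(-2) = 2.6186; e_2·c_3 = (-0.4022)·(-2) + 0.7515·3 + 0.4446·1 + 0.2752·(-2) = 2.9532.
u_3 = c_3 − 2.6186·e_1 − 2.9532·e_2 = (-1.3835, -0.3624, -0.3129, -0.5271).
‖u_3‖ = 1.5560, so e_3 = (-0.8892, -0.2329, -0.2011, -0.3387).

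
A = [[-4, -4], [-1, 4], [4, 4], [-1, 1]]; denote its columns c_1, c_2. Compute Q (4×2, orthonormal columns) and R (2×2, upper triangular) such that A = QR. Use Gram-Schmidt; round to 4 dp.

q_1 = c_1/‖c_1‖ = (-4, -1, 4, -1)/5.8310 = (-0.6860, -0.1715, 0.6860, -0.1715).
r_{12} = q_1·c_2 = 4.6305.
u_2 = c_2 − 4.6305·q_1 = (-0.8235, 4.7941, 0.8235, 1.7941).
‖u_2‖ = 5.2496, so q_2 = (-0.1569, 0.9132, 0.1569, 0.3418).

Q = [[-0.6860, -0.1569], [-0.1715, 0.9132], [0.6860, 0.1569], [-0.1715, 0.3418]], R = [[5.8310, 4.6305], [0.0000, 5.2496]]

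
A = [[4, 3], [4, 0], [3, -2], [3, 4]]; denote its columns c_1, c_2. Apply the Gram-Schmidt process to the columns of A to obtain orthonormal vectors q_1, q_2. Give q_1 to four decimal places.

q_1 = (0.5657, 0.5657, 0.4243, 0.4243)

c_1 = (4, 4, 3, 3); ‖c_1‖ = 7.0711, so q_1 = (0.5657, 0.5657, 0.4243, 0.4243).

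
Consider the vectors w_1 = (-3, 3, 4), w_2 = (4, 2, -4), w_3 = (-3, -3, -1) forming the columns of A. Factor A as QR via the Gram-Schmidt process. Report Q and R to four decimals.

q_1 = w_1/‖w_1‖ = (-3, 3, 4)/5.8310 = (-0.5145, 0.5145, 0.6860).
r_{12} = q_1·w_2 = -3.7730.
u_2 = w_2 + 3.7730·q_1 = (2.0588, 3.9412, -1.4118).
‖u_2‖ = 4.6653, so q_2 = (0.4413, 0.8448, -0.3026).
r_{13} = q_1·w_3 = -0.6860; r_{23} = q_2·w_3 = -3.5557.
u_3 = w_3 + 0.6860·q_1 + 3.5557·q_2 = (-1.7838, 0.3568, -1.6054).
‖u_3‖ = 2.4262, so q_3 = (-0.7352, 0.1470, -0.6617).

Q = [[-0.5145, 0.4413, -0.7352], [0.5145, 0.8448, 0.1470], [0.6860, -0.3026, -0.6617]], R = [[5.8310, -3.7730, -0.6860], [0.0000, 4.6653, -3.5557], [0.0000, 0.0000, 2.4262]]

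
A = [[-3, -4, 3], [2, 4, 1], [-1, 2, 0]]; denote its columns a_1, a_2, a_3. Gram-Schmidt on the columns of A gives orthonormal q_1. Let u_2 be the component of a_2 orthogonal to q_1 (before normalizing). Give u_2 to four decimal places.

u_2 = (-0.1429, 1.4286, 3.2857)

q_1 = a_1/‖a_1‖ = (-3, 2, -1)/3.7417 = (-0.8018, 0.5345, -0.2673).
r_{12} = q_1·a_2 = 4.8107.
u_2 = a_2 − 4.8107·q_1 = (-0.1429, 1.4286, 3.2857).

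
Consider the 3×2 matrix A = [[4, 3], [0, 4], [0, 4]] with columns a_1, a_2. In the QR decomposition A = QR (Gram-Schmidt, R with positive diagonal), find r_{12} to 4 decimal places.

a_1 = (4, 0, 0); ‖a_1‖ = 4.0000, so e_1 = (1.0000, 0.0000, 0.0000).
r_{12} = e_1·a_2 = 3.0000.

r_{12} = 3.0000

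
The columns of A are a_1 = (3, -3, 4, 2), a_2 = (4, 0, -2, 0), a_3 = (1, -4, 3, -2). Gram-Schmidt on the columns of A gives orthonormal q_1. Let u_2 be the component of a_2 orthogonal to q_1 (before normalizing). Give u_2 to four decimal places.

u_2 = (3.6842, 0.3158, -2.4211, -0.2105)

a_1 = (3, -3, 4, 2); ‖a_1‖ = 6.1644, so q_1 = (0.4867, -0.4867, 0.6489, 0.3244).
q_1·a_2 = 0.4867·4 + (-0.4867)·0 + 0.6489·(-2) + 0.3244·0 = 0.6489.
u_2 = a_2 − 0.6489·q_1 = (3.6842, 0.3158, -2.4211, -0.2105).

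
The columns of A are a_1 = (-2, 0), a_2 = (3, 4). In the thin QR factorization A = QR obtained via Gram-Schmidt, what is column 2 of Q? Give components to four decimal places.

q_2 = (0.0000, 1.0000)

a_1 = (-2, 0); ‖a_1‖ = 2.0000, so q_1 = (-1.0000, 0.0000).
q_1·a_2 = (-1.0000)·3 + 0.0000·4 = -3.0000.
u_2 = a_2 + 3.0000·q_1 = (0.0000, 4.0000).
‖u_2‖ = 4.0000, so q_2 = (0.0000, 1.0000).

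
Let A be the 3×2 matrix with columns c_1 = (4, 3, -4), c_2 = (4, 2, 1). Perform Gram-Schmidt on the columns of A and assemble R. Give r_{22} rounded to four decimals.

c_1 = (4, 3, -4); ‖c_1‖ = 6.4031, so q_1 = (0.6247, 0.4685, -0.6247).
q_1·c_2 = 0.6247·4 + 0.4685·2 + (-0.6247)·1 = 2.8111.
u_2 = c_2 − 2.8111·q_1 = (2.2439, 0.6829, 2.7561).
r_{22} = ‖u_2‖ = 3.6191.

r_{22} = 3.6191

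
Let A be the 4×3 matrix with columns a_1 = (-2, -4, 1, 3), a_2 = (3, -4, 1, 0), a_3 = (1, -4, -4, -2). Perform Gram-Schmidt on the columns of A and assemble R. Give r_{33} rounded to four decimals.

a_1 = (-2, -4, 1, 3); ‖a_1‖ = 5.4772, so q_1 = (-0.3651, -0.7303, 0.1826, 0.5477).
q_1·a_2 = (-0.3651)·3 + (-0.7303)·(-4) + 0.1826·1 + 0.5477·0 = 2.0083.
u_2 = a_2 − 2.0083·q_1 = (3.7333, -2.5333, 0.6333, -1.1000).
‖u_2‖ = 4.6869, so q_2 = (0.7966, -0.5405, 0.1351, -0.2347).
q_1·a_3 = (-0.3651)·1 + (-0.7303)·(-4) + 0.1826·(-4) + 0.5477·(-2) = 0.7303; q_2·a_3 = 0.7966·1 + (-0.5405)·(-4) + 0.1351·(-4) + (-0.2347)·(-2) = 2.8875.
u_3 = a_3 − 0.7303·q_1 − 2.8875·q_2 = (-1.0334, -1.9059, -4.5235, -1.7223).
r_{33} = ‖u_3‖ = 5.3037.

r_{33} = 5.3037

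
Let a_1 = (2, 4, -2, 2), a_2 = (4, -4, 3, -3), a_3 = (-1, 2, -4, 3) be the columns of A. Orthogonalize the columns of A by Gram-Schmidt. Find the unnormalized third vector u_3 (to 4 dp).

u_3 = (0.4160, -1.4560, -1.7480, 0.7480)

a_1 = (2, 4, -2, 2); ‖a_1‖ = 5.2915, so q_1 = (0.3780, 0.7559, -0.3780, 0.3780).
q_1·a_2 = 0.3780·4 + 0.7559·(-4) + (-0.3780)·3 + 0.3780·(-3) = -3.7796.
u_2 = a_2 + 3.7796·q_1 = (5.4286, -1.1429, 1.5714, -1.5714).
‖u_2‖ = 5.9761, so q_2 = (0.9084, -0.1912, 0.2630, -0.2630).
q_1·a_3 = 0.3780·(-1) + 0.7559·2 + (-0.3780)·(-4) + 0.3780·3 = 3.7796; q_2·a_3 = 0.9084·(-1) + (-0.1912)·2 + 0.2630·(-4) + (-0.2630)·3 = -3.1315.
u_3 = a_3 − 3.7796·q_1 + 3.1315·q_2 = (0.4160, -1.4560, -1.7480, 0.7480).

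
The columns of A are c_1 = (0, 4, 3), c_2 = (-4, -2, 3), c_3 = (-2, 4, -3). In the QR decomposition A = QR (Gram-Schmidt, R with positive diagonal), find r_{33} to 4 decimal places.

c_1 = (0, 4, 3); ‖c_1‖ = 5.0000, so q_1 = (0.0000, 0.8000, 0.6000).
q_1·c_2 = 0.0000·(-4) + 0.8000·(-2) + 0.6000·3 = 0.2000.
u_2 = c_2 − 0.2000·q_1 = (-4.0000, -2.1600, 2.8800).
‖u_2‖ = 5.3814, so q_2 = (-0.7433, -0.4014, 0.5352).
q_1·c_3 = 0.0000·(-2) + 0.8000·4 + 0.6000·(-3) = 1.4000; q_2·c_3 = (-0.7433)·(-2) + (-0.4014)·4 + 0.5352·(-3) = -1.7244.
u_3 = c_3 − 1.4000·q_1 + 1.7244·q_2 = (-3.2818, 2.1878, -2.9171).
r_{33} = ‖u_3‖ = 4.9057.

r_{33} = 4.9057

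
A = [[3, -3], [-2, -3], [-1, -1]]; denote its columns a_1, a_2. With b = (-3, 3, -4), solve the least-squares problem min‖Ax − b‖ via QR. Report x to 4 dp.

e_1 = a_1/‖a_1‖ = (3, -2, -1)/3.7417 = (0.8018, -0.5345, -0.2673).
r_{12} = e_1·a_2 = -0.5345.
u_2 = a_2 + 0.5345·e_1 = (-2.5714, -3.2857, -1.1429).
‖u_2‖ = 4.3260, so e_2 = (-0.5944, -0.7595, -0.2642).
Qᵀb = (-2.9399, 0.5614).
Back-substitute: x_2 = 0.5614/4.3260 = 0.1298.
x_1 = (-2.9399 + 0.5345·0.1298)/3.7417 = -0.7672.

x = (-0.7672, 0.1298)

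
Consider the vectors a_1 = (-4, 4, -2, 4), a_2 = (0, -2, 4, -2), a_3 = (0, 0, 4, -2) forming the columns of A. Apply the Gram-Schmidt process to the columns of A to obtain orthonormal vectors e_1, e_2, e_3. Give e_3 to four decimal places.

e_3 = (0.3438, 0.8309, 0.2292, -0.3725)

a_1 = (-4, 4, -2, 4); ‖a_1‖ = 7.2111, so e_1 = (-0.5547, 0.5547, -0.2774, 0.5547).
e_1·a_2 = (-0.5547)·0 + 0.5547·(-2) + (-0.2774)·4 + 0.5547·(-2) = -3.3282.
u_2 = a_2 + 3.3282·e_1 = (-1.8462, -0.1538, 3.0769, -0.1538).
‖u_2‖ = 3.5949, so e_2 = (-0.5136, -0.0428, 0.8559, -0.0428).
e_1·a_3 = (-0.5547)·0 + 0.5547·0 + (-0.2774)·4 + 0.5547·(-2) = -2.2188; e_2·a_3 = (-0.5136)·0 + (-0.0428)·0 + 0.8559·4 + (-0.0428)·(-2) = 3.5093.
u_3 = a_3 + 2.2188·e_1 − 3.5093·e_2 = (0.5714, 1.3810, 0.3810, -0.6190).
‖u_3‖ = 1.6619, so e_3 = (0.3438, 0.8309, 0.2292, -0.3725).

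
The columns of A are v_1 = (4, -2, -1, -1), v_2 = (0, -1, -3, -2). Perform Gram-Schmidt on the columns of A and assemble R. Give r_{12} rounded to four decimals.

r_{12} = 1.4924

q_1 = v_1/‖v_1‖ = (4, -2, -1, -1)/4.6904 = (0.8528, -0.4264, -0.2132, -0.2132).
r_{12} = q_1·v_2 = 1.4924.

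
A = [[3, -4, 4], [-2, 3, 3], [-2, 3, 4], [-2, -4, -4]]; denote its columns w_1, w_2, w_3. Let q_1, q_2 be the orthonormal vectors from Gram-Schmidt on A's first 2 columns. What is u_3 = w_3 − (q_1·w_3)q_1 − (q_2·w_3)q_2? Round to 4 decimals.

q_1 = w_1/‖w_1‖ = (3, -2, -2, -2)/4.5826 = (0.6547, -0.4364, -0.4364, -0.4364).
r_{12} = q_1·w_2 = -3.4915.
u_2 = w_2 + 3.4915·q_1 = (-1.7143, 1.4762, 1.4762, -5.5238).
‖u_2‖ = 6.1489, so q_2 = (-0.2788, 0.2401, 0.2401, -0.8983).
r_{13} = q_1·w_3 = 1.3093; r_{23} = q_2·w_3 = 4.1587.
u_3 = w_3 − 1.3093·q_1 − 4.1587·q_2 = (4.3023, 2.5730, 3.5730, 0.3073).

u_3 = (4.3023, 2.5730, 3.5730, 0.3073)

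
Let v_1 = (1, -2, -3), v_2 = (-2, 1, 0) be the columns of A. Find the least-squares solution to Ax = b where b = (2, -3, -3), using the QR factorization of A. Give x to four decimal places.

x = (1.0556, -0.5556)

v_1 = (1, -2, -3); ‖v_1‖ = 3.7417, so e_1 = (0.2673, -0.5345, -0.8018).
e_1·v_2 = 0.2673·(-2) + (-0.5345)·1 + (-0.8018)·0 = -1.0690.
u_2 = v_2 + 1.0690·e_1 = (-1.7143, 0.4286, -0.8571).
‖u_2‖ = 1.9640, so e_2 = (-0.8729, 0.2182, -0.4364).
Qᵀb = (4.5434, -1.0911).
Back-substitute: x_2 = -1.0911/1.9640 = -0.5556.
x_1 = (4.5434 + 1.0690·(-0.5556))/3.7417 = 1.0556.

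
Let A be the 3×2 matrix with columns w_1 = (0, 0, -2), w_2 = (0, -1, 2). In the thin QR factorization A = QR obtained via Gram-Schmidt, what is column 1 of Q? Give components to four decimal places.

w_1 = (0, 0, -2); ‖w_1‖ = 2.0000, so q_1 = (0.0000, 0.0000, -1.0000).

q_1 = (0.0000, 0.0000, -1.0000)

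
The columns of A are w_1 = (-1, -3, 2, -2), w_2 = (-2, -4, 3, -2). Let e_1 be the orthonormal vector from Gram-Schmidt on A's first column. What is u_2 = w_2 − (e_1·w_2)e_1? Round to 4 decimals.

u_2 = (-0.6667, 0.0000, 0.3333, 0.6667)

w_1 = (-1, -3, 2, -2); ‖w_1‖ = 4.2426, so e_1 = (-0.2357, -0.7071, 0.4714, -0.4714).
e_1·w_2 = (-0.2357)·(-2) + (-0.7071)·(-4) + 0.4714·3 + (-0.4714)·(-2) = 5.6569.
u_2 = w_2 − 5.6569·e_1 = (-0.6667, 0.0000, 0.3333, 0.6667).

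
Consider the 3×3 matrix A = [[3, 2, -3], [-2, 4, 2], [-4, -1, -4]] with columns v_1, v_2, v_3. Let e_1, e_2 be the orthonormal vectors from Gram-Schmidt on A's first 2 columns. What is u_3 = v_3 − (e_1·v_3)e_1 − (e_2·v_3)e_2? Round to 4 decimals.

u_3 = (-3.8083, 1.0579, -3.3851)

v_1 = (3, -2, -4); ‖v_1‖ = 5.3852, so e_1 = (0.5571, -0.3714, -0.7428).
e_1·v_2 = 0.5571·2 + (-0.3714)·4 + (-0.7428)·(-1) = 0.3714.
u_2 = v_2 − 0.3714·e_1 = (1.7931, 4.1379, -0.7241).
‖u_2‖ = 4.5675, so e_2 = (0.3926, 0.9060, -0.1585).
e_1·v_3 = 0.5571·(-3) + (-0.3714)·2 + (-0.7428)·(-4) = 0.5571; e_2·v_3 = 0.3926·(-3) + 0.9060·2 + (-0.1585)·(-4) = 1.2683.
u_3 = v_3 − 0.5571·e_1 − 1.2683·e_2 = (-3.8083, 1.0579, -3.3851).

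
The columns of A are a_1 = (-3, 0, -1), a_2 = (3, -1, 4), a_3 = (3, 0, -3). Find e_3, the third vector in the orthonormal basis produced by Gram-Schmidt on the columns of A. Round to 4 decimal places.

e_3 = (0.1048, -0.9435, -0.3145)

e_1 = a_1/‖a_1‖ = (-3, 0, -1)/3.1623 = (-0.9487, 0.0000, -0.3162).
r_{12} = e_1·a_2 = -4.1110.
u_2 = a_2 + 4.1110·e_1 = (-0.9000, -1.0000, 2.7000).
‖u_2‖ = 3.0166, so e_2 = (-0.2983, -0.3315, 0.8950).
r_{13} = e_1·a_3 = -1.8974; r_{23} = e_2·a_3 = -3.5802.
u_3 = a_3 + 1.8974·e_1 + 3.5802·e_2 = (0.1319, -1.1868, -0.3956).
‖u_3‖ = 1.2579, so e_3 = (0.1048, -0.9435, -0.3145).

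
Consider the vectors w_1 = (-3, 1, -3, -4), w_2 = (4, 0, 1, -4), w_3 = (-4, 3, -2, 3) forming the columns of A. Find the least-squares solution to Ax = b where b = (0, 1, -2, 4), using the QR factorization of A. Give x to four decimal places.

x = (-0.4218, 0.0450, 0.6354)

w_1 = (-3, 1, -3, -4); ‖w_1‖ = 5.9161, so e_1 = (-0.5071, 0.1690, -0.5071, -0.6761).
e_1·w_2 = (-0.5071)·4 + 0.1690·0 + (-0.5071)·1 + (-0.6761)·(-4) = 0.1690.
u_2 = w_2 − 0.1690·e_1 = (4.0857, -0.0286, 1.0857, -3.8857).
‖u_2‖ = 5.7421, so e_2 = (0.7115, -0.0050, 0.1891, -0.6767).
e_1·w_3 = (-0.5071)·(-4) + 0.1690·3 + (-0.5071)·(-2) + (-0.6761)·3 = 1.5213; e_2·w_3 = 0.7115·(-4) + (-0.0050)·3 + 0.1891·(-2) + (-0.6767)·3 = -5.2694.
u_3 = w_3 − 1.5213·e_1 + 5.2694·e_2 = (0.5208, 2.7166, -0.2322, 0.4627).
‖u_3‖ = 2.8141, so e_3 = (0.1851, 0.9654, -0.0825, 0.1644).
Qᵀb = (-1.5213, -3.0900, 1.7881).
Back-substitute: x_3 = 1.7881/2.8141 = 0.6354.
x_2 = (-3.0900 + 5.2694·0.6354)/5.7421 = 0.0450.
x_1 = (-1.5213 − 0.1690·0.0450 − 1.5213·0.6354)/5.9161 = -0.4218.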